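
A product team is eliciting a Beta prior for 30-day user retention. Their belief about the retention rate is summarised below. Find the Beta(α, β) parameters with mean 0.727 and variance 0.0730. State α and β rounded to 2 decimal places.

α = 1.25, β = 0.47

By moment matching, α+β = μ(1−μ)/σ² − 1 = (0.727·0.273)/0.0730 − 1 = 2.7188 − 1 = 1.7188.
Since α/(α+β) = μ, α = 0.727·1.7188 = 1.25 and β = 0.273·1.7188 = 0.47.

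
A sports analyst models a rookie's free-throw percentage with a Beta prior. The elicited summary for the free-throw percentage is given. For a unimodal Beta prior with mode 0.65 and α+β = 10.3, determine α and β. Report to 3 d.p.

α = 6.395, β = 3.905

Mode = (α−1)/(κ−2) with κ = α+β, so α−1 = 0.65·8.3 = 5.395.
α = 6.395; β = κ − α = 3.905.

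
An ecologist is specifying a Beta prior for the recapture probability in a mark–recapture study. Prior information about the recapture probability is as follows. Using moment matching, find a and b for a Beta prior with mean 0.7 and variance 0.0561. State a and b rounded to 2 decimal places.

Write ν = a+b; then a = μν and Var = μ(1−μ)/(ν+1).
ν = μ(1−μ)/Var − 1 = 0.21/0.0561 − 1 = 2.7433.
a = 0.7·2.7433 = 1.92, b = 0.3·2.7433 = 0.82.

a = 1.92, b = 0.82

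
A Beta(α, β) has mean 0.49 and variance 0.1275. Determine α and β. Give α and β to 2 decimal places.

α = 0.47, β = 0.49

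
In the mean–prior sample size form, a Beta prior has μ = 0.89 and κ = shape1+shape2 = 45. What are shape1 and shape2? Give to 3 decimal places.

shape1 = 40.050, shape2 = 4.950

shape1 = μκ = 0.89×45 = 40.050 and shape2 = (1−μ)κ = 0.11×45 = 4.950.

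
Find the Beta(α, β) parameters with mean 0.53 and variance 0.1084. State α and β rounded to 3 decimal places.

α = 0.688, β = 0.610

Write ν = α+β; then α = μν and Var = μ(1−μ)/(ν+1).
ν = μ(1−μ)/Var − 1 = 0.2491/0.1084 − 1 = 1.2980.
α = 0.53·1.2980 = 0.688, β = 0.47·1.2980 = 0.610.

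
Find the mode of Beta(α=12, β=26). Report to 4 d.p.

0.3056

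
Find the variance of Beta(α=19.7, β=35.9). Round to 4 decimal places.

0.0040

μ = 19.7/55.6 = 0.354317; Var = μ(1−μ)/(α+β+1) = 0.2287763/56.6 = 0.0040.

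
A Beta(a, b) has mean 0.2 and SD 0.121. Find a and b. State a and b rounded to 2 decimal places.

σ² = 0.121² = 0.014641.
With s = a+b, Var = μ(1−μ)/(s+1), so s+1 = (0.2×0.8)/0.014641 = 10.9282 and s = 9.9282.
a = μs = 1.99, b = (1−μ)s = 7.94.

a = 1.99, b = 7.94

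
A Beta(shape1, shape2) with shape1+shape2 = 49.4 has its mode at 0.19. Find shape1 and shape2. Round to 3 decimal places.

shape1 = 10.006, shape2 = 39.394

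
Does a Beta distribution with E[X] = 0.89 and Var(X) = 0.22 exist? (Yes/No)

No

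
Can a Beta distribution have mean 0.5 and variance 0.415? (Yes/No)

No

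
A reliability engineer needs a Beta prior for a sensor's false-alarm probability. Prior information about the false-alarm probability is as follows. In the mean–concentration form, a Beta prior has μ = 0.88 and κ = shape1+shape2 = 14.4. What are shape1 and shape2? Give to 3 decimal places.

shape1 = 12.672, shape2 = 1.728

shape1 = μκ = 0.88×14.4 = 12.672 and shape2 = (1−μ)κ = 0.12×14.4 = 1.728.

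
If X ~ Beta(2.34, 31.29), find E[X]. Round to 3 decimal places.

0.070

The Beta mean is α/(α+β) = 2.34/(2.34+31.29) = 0.070.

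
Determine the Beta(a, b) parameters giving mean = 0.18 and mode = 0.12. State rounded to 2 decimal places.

a = 2.28, b = 10.39

With s = a+b: μ = a/s and mode = (a−1)/(s−2). Eliminating a = μs,
μs − 1 = m(s−2) ⇒ s(μ−m) = 1−2m ⇒ s = 0.76/0.06 = 12.6667.
So a = μs = 2.28, b = (1−μ)s = 10.39.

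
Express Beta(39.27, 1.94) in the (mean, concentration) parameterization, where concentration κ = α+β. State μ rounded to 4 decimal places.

μ = 0.9529, κ = 41.21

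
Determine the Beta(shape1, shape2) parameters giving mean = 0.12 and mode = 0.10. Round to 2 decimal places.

Let s = shape1+shape2. Mean gives shape1 = μs = 0.12s; mode gives (shape1−1)/(s−2) = 0.10.
Substituting: 0.12s − 1 = 0.10(s−2) = 0.10s − 0.20, so 0.02s = 0.80 and s = 40.0000.
Then shape1 = 0.12×40.0000 = 4.80 and shape2 = s−shape1 = 35.20.

shape1 = 4.80, shape2 = 35.20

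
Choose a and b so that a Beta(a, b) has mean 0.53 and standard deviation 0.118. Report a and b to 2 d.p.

a = 8.95, b = 7.94

Variance = 0.118² = 0.013924. The moment-matching identity a+b = μ(1−μ)/Var − 1 gives
a+b = 0.2491/0.013924 − 1 = 16.8900, so a = μ·16.8900 = 8.95 and b = (1−μ)·16.8900 = 7.94.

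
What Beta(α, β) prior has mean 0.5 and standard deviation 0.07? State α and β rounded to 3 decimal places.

α = 25.010, β = 25.010

First σ² = 0.0049. Setting α = μn, β = (1−μ)n with n = α+β,
μ(1−μ)/(n+1) = 0.0049 ⇒ n+1 = 0.25/0.0049 = 51.0204 ⇒ n = 50.0204.
Hence α = 0.5×50.0204 = 25.010, β = 0.5×50.0204 = 25.010.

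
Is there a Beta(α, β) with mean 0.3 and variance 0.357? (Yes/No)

No

For any Beta, Var(X) < E[X]·(1−E[X]).
Here μ(1−μ) = 0.3×0.7 = 0.21, and 0.357 ≥ 0.21.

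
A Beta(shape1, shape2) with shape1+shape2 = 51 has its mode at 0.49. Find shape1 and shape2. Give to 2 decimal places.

shape1 = 25.01, shape2 = 25.99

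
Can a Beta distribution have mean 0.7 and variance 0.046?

Yes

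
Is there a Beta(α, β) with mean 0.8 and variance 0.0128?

A Beta with mean μ has variance μ(1−μ)/(α+β+1) < μ(1−μ).
Here μ(1−μ) = 0.8×0.2 = 0.16, and 0.0128 < 0.16.

Yes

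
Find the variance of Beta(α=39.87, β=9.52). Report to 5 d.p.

0.00309

μ = 39.87/49.39 = 0.807248; Var = μ(1−μ)/(α+β+1) = 0.1555984/50.39 = 0.00309.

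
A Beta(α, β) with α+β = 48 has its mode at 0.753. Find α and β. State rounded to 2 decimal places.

Since the density peak of Beta(α,β) is at (α−1)/(α+β−2),
α = 1 + 0.753(48−2) = 35.64 and β = 48 − 35.64 = 12.36.

α = 35.64, β = 12.36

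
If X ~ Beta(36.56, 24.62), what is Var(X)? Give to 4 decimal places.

0.0039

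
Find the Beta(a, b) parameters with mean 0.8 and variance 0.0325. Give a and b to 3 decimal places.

Write ν = a+b; then a = μν and Var = μ(1−μ)/(ν+1).
ν = μ(1−μ)/Var − 1 = 0.16/0.0325 − 1 = 3.9231.
a = 0.8·3.9231 = 3.138, b = 0.2·3.9231 = 0.785.

a = 3.138, b = 0.785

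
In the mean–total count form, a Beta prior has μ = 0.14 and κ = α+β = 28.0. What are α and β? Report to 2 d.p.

Split κ in proportion μ : (1−μ): α = 0.14·28.0 = 3.92, β = 28.0 − 3.92 = 24.08.

α = 3.92, β = 24.08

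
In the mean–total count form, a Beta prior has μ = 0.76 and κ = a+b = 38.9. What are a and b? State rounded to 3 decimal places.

a = 29.564, b = 9.336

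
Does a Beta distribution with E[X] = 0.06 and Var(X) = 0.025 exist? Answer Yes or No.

For any Beta, Var(X) < E[X]·(1−E[X]).
Here μ(1−μ) = 0.06×0.94 = 0.0564, and 0.025 < 0.0564.

Yes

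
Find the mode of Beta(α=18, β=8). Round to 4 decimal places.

0.7083

With α,β > 1, mode = (α−1)/(α+β−2) = 17/24 = 0.7083.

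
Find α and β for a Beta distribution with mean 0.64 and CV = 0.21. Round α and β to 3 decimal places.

α = 7.523, β = 4.232

σ = CV·μ = 0.21×0.64 = 0.13440, so σ² = 0.018063.
s+1 = μ(1−μ)/σ² = 0.2304/0.018063 = 12.7551, so s = α+β = 11.7551.
α = μs = 7.523, β = (1−μ)s = 4.232.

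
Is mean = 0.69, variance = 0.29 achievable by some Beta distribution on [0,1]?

A Beta with mean μ has variance μ(1−μ)/(α+β+1) < μ(1−μ).
Here μ(1−μ) = 0.69×0.31 = 0.2139, and 0.29 ≥ 0.2139.

No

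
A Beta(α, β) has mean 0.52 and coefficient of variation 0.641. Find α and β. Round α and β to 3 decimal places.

α = 0.648, β = 0.598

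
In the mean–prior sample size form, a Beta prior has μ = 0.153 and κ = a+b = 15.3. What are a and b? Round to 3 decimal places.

a = 2.341, b = 12.959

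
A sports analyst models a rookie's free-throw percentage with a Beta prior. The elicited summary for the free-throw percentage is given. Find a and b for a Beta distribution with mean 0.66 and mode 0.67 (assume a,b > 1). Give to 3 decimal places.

With s = a+b: μ = a/s and mode = (a−1)/(s−2). Eliminating a = μs,
μs − 1 = m(s−2) ⇒ s(μ−m) = 1−2m ⇒ s = -0.34/-0.01 = 34.0000.
So a = μs = 22.440, b = (1−μ)s = 11.560.

a = 22.440, b = 11.560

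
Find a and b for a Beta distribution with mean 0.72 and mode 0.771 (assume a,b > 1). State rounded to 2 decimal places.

With s = a+b: μ = a/s and mode = (a−1)/(s−2). Eliminating a = μs,
μs − 1 = m(s−2) ⇒ s(μ−m) = 1−2m ⇒ s = -0.542/-0.051 = 10.6275.
So a = μs = 7.65, b = (1−μ)s = 2.98.

a = 7.65, b = 2.98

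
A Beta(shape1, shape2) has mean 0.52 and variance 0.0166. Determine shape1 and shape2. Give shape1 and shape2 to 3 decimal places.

Let s = shape1+shape2. The Beta variance is μ(1−μ)/(s+1).
So s+1 = μ(1−μ)/σ² = (0.52×0.48)/0.0166 = 0.2496/0.0166 = 15.0361, giving s = 14.0361.
Then shape1 = μs = 0.52×14.0361 = 7.299 and shape2 = (1−μ)s = 0.48×14.0361 = 6.737.

shape1 = 7.299, shape2 = 6.737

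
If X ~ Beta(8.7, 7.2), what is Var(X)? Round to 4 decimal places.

0.0147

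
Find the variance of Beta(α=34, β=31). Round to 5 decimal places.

0.00378

μ = 34/65 = 0.523077; Var = μ(1−μ)/(α+β+1) = 0.2494675/66 = 0.00378.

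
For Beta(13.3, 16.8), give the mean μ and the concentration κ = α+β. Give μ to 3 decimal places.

κ = α+β = 13.3+16.8 = 30.1; μ = α/κ = 13.3/30.1 = 0.442.

μ = 0.442, κ = 30.1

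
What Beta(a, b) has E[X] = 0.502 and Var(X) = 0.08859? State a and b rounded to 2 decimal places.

Let s = a+b. The Beta variance is μ(1−μ)/(s+1).
So s+1 = μ(1−μ)/σ² = (0.502×0.498)/0.08859 = 0.249996/0.08859 = 2.8219, giving s = 1.8219.
Then a = μs = 0.502×1.8219 = 0.91 and b = (1−μ)s = 0.498×1.8219 = 0.91.

a = 0.91, b = 0.91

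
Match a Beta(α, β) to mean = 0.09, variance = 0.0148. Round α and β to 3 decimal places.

α = 0.408, β = 4.126

Let s = α+β. The Beta variance is μ(1−μ)/(s+1).
So s+1 = μ(1−μ)/σ² = (0.09×0.91)/0.0148 = 0.0819/0.0148 = 5.5338, giving s = 4.5338.
Then α = μs = 0.09×4.5338 = 0.408 and β = (1−μ)s = 0.91×4.5338 = 4.126.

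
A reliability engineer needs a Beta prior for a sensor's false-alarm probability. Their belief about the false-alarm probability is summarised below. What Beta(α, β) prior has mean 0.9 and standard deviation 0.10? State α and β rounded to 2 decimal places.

α = 7.20, β = 0.80

σ² = 0.10² = 0.0100.
With s = α+β, Var = μ(1−μ)/(s+1), so s+1 = (0.9×0.1)/0.0100 = 9.0000 and s = 8.0000.
α = μs = 7.20, β = (1−μ)s = 0.80.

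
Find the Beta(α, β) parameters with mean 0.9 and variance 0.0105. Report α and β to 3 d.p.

Write ν = α+β; then α = μν and Var = μ(1−μ)/(ν+1).
ν = μ(1−μ)/Var − 1 = 0.09/0.0105 − 1 = 7.5714.
α = 0.9·7.5714 = 6.814, β = 0.1·7.5714 = 0.757.

α = 6.814, β = 0.757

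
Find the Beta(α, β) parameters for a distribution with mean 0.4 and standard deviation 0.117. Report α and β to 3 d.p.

Variance = 0.117² = 0.013689. The moment-matching identity α+β = μ(1−μ)/Var − 1 gives
α+β = 0.24/0.013689 − 1 = 16.5323, so α = μ·16.5323 = 6.613 and β = (1−μ)·16.5323 = 9.919.

α = 6.613, β = 9.919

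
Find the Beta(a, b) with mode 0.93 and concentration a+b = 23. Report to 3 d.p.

Mode = (a−1)/(κ−2) with κ = a+b, so a−1 = 0.93·21 = 19.530.
a = 20.530; b = κ − a = 2.470.

a = 20.530, b = 2.470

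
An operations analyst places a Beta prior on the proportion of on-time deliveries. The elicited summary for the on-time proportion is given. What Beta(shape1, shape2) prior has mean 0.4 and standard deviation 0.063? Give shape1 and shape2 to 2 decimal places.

shape1 = 23.79, shape2 = 35.68

First σ² = 0.003969. Setting shape1 = μn, shape2 = (1−μ)n with n = shape1+shape2,
μ(1−μ)/(n+1) = 0.003969 ⇒ n+1 = 0.24/0.003969 = 60.4686 ⇒ n = 59.4686.
Hence shape1 = 0.4×59.4686 = 23.79, shape2 = 0.6×59.4686 = 35.68.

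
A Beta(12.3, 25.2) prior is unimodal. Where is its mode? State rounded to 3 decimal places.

With α,β > 1, mode = (α−1)/(α+β−2) = 11.3/35.5 = 0.318.

0.318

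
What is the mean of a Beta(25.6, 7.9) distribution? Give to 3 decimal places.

E[X] = α/(α+β) = 25.6/33.5 = 0.764.

0.764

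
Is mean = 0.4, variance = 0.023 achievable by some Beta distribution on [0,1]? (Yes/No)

Yes

The Beta variance bound is σ² < μ(1−μ).
Here μ(1−μ) = 0.4×0.6 = 0.24, and 0.023 < 0.24.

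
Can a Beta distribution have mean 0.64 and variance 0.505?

No

The Beta variance bound is σ² < μ(1−μ).
Here μ(1−μ) = 0.64×0.36 = 0.2304, and 0.505 ≥ 0.2304.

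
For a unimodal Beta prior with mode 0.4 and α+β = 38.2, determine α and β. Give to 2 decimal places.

α = 15.48, β = 22.72

Since the density peak of Beta(α,β) is at (α−1)/(α+β−2),
α = 1 + 0.4(38.2−2) = 15.48 and β = 38.2 − 15.48 = 22.72.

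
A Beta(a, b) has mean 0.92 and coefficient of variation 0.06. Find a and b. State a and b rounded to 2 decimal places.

Var = (CV·μ)² = (0.06×0.92)² = 0.003047.
a+b = μ(1−μ)/Var − 1 = 0.0736/0.003047 − 1 = 23.1546.
Thus a = 0.92·23.1546 = 21.30 and b = 0.08·23.1546 = 1.85.

a = 21.30, b = 1.85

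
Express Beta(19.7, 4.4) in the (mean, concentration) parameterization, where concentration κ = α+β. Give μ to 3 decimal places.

κ = α+β = 19.7+4.4 = 24.1; μ = α/κ = 19.7/24.1 = 0.817.

μ = 0.817, κ = 24.1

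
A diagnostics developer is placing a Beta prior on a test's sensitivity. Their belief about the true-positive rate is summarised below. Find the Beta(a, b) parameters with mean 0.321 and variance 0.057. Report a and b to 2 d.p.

a = 0.91, b = 1.92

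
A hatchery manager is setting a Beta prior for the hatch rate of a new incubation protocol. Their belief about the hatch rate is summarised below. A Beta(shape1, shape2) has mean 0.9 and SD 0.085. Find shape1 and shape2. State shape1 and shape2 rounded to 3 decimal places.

shape1 = 10.311, shape2 = 1.146

Variance = 0.085² = 0.007225. The moment-matching identity shape1+shape2 = μ(1−μ)/Var − 1 gives
shape1+shape2 = 0.09/0.007225 − 1 = 11.4567, so shape1 = μ·11.4567 = 10.311 and shape2 = (1−μ)·11.4567 = 1.146.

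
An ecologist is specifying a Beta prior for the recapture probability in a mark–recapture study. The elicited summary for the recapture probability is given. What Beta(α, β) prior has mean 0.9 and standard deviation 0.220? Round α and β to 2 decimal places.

α = 0.77, β = 0.09

Variance = 0.220² = 0.048400. The moment-matching identity α+β = μ(1−μ)/Var − 1 gives
α+β = 0.09/0.048400 − 1 = 0.8595, so α = μ·0.8595 = 0.77 and β = (1−μ)·0.8595 = 0.09.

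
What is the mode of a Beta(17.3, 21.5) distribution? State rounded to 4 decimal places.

With α,β > 1, mode = (α−1)/(α+β−2) = 16.3/36.8 = 0.4429.

0.4429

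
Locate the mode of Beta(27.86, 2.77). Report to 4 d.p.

With α,β > 1, mode = (α−1)/(α+β−2) = 26.86/28.63 = 0.9382.

0.9382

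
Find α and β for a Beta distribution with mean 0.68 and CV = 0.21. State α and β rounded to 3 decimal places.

α = 6.576, β = 3.095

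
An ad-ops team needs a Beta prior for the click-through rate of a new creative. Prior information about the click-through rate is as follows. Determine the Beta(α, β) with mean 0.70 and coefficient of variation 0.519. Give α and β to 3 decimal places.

Var = (CV·μ)² = (0.519×0.70)² = 0.131987.
α+β = μ(1−μ)/Var − 1 = 0.2100/0.131987 − 1 = 0.5911.
Thus α = 0.70·0.5911 = 0.414 and β = 0.30·0.5911 = 0.177.

α = 0.414, β = 0.177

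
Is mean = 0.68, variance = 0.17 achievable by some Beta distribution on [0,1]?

Yes

The Beta variance bound is σ² < μ(1−μ).
Here μ(1−μ) = 0.68×0.32 = 0.2176, and 0.17 < 0.2176.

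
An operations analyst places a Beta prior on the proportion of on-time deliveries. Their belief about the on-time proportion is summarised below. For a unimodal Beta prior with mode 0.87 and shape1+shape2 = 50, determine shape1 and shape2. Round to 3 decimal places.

shape1 = 42.760, shape2 = 7.240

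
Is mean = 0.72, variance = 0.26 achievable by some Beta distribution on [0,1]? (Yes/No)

For any Beta, Var(X) < E[X]·(1−E[X]).
Here μ(1−μ) = 0.72×0.28 = 0.2016, and 0.26 ≥ 0.2016.

No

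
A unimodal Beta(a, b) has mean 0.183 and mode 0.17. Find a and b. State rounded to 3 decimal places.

a = 9.291, b = 41.478

Let s = a+b. Mean gives a = μs = 0.183s; mode gives (a−1)/(s−2) = 0.17.
Substituting: 0.183s − 1 = 0.17(s−2) = 0.17s − 0.34, so 0.013s = 0.66 and s = 50.7692.
Then a = 0.183×50.7692 = 9.291 and b = s−a = 41.478.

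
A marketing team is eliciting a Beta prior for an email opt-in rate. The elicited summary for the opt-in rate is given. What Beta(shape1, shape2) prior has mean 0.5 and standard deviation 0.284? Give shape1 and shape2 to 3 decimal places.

First σ² = 0.080656. Setting shape1 = μn, shape2 = (1−μ)n with n = shape1+shape2,
μ(1−μ)/(n+1) = 0.080656 ⇒ n+1 = 0.25/0.080656 = 3.0996 ⇒ n = 2.0996.
Hence shape1 = 0.5×2.0996 = 1.050, shape2 = 0.5×2.0996 = 1.050.

shape1 = 1.050, shape2 = 1.050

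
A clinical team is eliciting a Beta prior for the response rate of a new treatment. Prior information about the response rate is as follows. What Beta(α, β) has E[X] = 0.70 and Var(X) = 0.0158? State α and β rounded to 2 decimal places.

α = 8.60, β = 3.69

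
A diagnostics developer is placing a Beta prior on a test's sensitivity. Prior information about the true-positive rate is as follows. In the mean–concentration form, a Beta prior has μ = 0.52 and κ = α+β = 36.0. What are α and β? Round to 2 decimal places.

α = 18.72, β = 17.28

Split κ in proportion μ : (1−μ): α = 0.52·36.0 = 18.72, β = 36.0 − 18.72 = 17.28.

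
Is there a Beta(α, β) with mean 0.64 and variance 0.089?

For any Beta, Var(X) < E[X]·(1−E[X]).
Here μ(1−μ) = 0.64×0.36 = 0.2304, and 0.089 < 0.2304.

Yes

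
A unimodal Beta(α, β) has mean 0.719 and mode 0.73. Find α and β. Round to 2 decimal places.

α = 30.07, β = 11.75

Let s = α+β. Mean gives α = μs = 0.719s; mode gives (α−1)/(s−2) = 0.73.
Substituting: 0.719s − 1 = 0.73(s−2) = 0.73s − 1.46, so -0.011s = -0.46 and s = 41.8182.
Then α = 0.719×41.8182 = 30.07 and β = s−α = 11.75.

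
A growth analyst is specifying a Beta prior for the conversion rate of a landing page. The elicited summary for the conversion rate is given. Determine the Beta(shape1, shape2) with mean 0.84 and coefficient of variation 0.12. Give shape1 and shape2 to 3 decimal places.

shape1 = 10.271, shape2 = 1.956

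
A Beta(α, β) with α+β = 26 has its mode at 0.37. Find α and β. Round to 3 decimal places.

Mode = (α−1)/(κ−2) with κ = α+β, so α−1 = 0.37·24 = 8.880.
α = 9.880; β = κ − α = 16.120.

α = 9.880, β = 16.120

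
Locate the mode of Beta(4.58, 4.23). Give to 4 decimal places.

0.5257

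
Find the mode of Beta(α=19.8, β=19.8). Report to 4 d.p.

The density x^(α−1)(1−x)^(β−1) is maximised at (α−1)/(α+β−2) = 18.8/37.6 = 0.5000.

0.5000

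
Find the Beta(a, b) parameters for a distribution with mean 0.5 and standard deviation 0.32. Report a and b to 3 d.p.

Variance = 0.32² = 0.1024. The moment-matching identity a+b = μ(1−μ)/Var − 1 gives
a+b = 0.25/0.1024 − 1 = 1.4414, so a = μ·1.4414 = 0.721 and b = (1−μ)·1.4414 = 0.721.

a = 0.721, b = 0.721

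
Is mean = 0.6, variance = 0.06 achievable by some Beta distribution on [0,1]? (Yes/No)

Yes

For any Beta, Var(X) < E[X]·(1−E[X]).
Here μ(1−μ) = 0.6×0.4 = 0.24, and 0.06 < 0.24.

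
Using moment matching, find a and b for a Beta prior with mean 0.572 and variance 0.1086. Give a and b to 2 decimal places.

a = 0.72, b = 0.54

Let s = a+b. The Beta variance is μ(1−μ)/(s+1).
So s+1 = μ(1−μ)/σ² = (0.572×0.428)/0.1086 = 0.244816/0.1086 = 2.2543, giving s = 1.2543.
Then a = μs = 0.572×1.2543 = 0.72 and b = (1−μ)s = 0.428×1.2543 = 0.54.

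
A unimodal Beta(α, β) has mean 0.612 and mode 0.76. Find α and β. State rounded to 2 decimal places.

With s = α+β: μ = α/s and mode = (α−1)/(s−2). Eliminating α = μs,
μs − 1 = m(s−2) ⇒ s(μ−m) = 1−2m ⇒ s = -0.52/-0.148 = 3.5135.
So α = μs = 2.15, β = (1−μ)s = 1.36.

α = 2.15, β = 1.36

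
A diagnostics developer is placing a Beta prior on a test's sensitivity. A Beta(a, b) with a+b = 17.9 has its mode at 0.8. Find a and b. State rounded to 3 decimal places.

a = 13.720, b = 4.180

For a,b>1 the mode is (a−1)/(a+b−2), so a = mode·(κ−2)+1 = 0.8×15.9+1 = 13.720.
And b = (1−mode)·(κ−2)+1 = 0.2×15.9+1 = 4.180.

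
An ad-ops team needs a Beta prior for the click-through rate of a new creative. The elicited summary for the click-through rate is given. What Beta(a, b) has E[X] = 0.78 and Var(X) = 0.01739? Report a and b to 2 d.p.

a = 6.92, b = 1.95

Let s = a+b. The Beta variance is μ(1−μ)/(s+1).
So s+1 = μ(1−μ)/σ² = (0.78×0.22)/0.01739 = 0.1716/0.01739 = 9.8677, giving s = 8.8677.
Then a = μs = 0.78×8.8677 = 6.92 and b = (1−μ)s = 0.22×8.8677 = 1.95.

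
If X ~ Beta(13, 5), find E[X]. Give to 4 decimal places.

0.7222

E[X] = α/(α+β) = 13/18 = 0.7222.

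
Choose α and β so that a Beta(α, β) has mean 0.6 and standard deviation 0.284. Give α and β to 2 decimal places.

Variance = 0.284² = 0.080656. The moment-matching identity α+β = μ(1−μ)/Var − 1 gives
α+β = 0.24/0.080656 − 1 = 1.9756, so α = μ·1.9756 = 1.19 and β = (1−μ)·1.9756 = 0.79.

α = 1.19, β = 0.79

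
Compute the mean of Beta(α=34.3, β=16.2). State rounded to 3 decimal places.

0.679

E[X] = α/(α+β) = 34.3/50.5 = 0.679.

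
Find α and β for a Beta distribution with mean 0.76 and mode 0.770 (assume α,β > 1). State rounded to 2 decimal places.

Let s = α+β. Mean gives α = μs = 0.76s; mode gives (α−1)/(s−2) = 0.770.
Substituting: 0.76s − 1 = 0.770(s−2) = 0.770s − 1.540, so -0.010s = -0.540 and s = 54.0000.
Then α = 0.76×54.0000 = 41.04 and β = s−α = 12.96.

α = 41.04, β = 12.96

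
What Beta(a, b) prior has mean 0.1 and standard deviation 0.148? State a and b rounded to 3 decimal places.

σ² = 0.148² = 0.021904.
With s = a+b, Var = μ(1−μ)/(s+1), so s+1 = (0.1×0.9)/0.021904 = 4.1088 and s = 3.1088.
a = μs = 0.311, b = (1−μ)s = 2.798.

a = 0.311, b = 2.798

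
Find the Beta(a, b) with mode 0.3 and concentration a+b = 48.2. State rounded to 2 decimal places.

a = 14.86, b = 33.34

For a,b>1 the mode is (a−1)/(a+b−2), so a = mode·(κ−2)+1 = 0.3×46.2+1 = 14.86.
And b = (1−mode)·(κ−2)+1 = 0.7×46.2+1 = 33.34.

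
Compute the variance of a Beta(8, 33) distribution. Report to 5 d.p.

α+β = 41 and αβ = 264, so Var = αβ/[(α+β)²(α+β+1)] = 264/70602 = 0.00374.

0.00374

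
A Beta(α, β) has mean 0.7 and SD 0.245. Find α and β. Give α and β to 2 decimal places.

α = 1.75, β = 0.75

σ² = 0.245² = 0.060025.
With s = α+β, Var = μ(1−μ)/(s+1), so s+1 = (0.7×0.3)/0.060025 = 3.4985 and s = 2.4985.
α = μs = 1.75, β = (1−μ)s = 0.75.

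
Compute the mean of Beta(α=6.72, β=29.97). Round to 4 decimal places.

E[X] = α/(α+β) = 6.72/36.69 = 0.1832.

0.1832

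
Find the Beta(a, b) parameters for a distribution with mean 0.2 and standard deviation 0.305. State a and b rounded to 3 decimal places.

σ² = 0.305² = 0.093025.
With s = a+b, Var = μ(1−μ)/(s+1), so s+1 = (0.2×0.8)/0.093025 = 1.7200 and s = 0.7200.
a = μs = 0.144, b = (1−μ)s = 0.576.

a = 0.144, b = 0.576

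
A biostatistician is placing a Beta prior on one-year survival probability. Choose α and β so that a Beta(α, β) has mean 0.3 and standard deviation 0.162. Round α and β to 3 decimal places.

First σ² = 0.026244. Setting α = μn, β = (1−μ)n with n = α+β,
μ(1−μ)/(n+1) = 0.026244 ⇒ n+1 = 0.21/0.026244 = 8.0018 ⇒ n = 7.0018.
Hence α = 0.3×7.0018 = 2.101, β = 0.7×7.0018 = 4.901.

α = 2.101, β = 4.901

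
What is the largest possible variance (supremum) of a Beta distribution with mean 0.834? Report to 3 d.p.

0.138

For fixed mean μ the Beta variance is μ(1−μ)/(α+β+1), increasing as α+β decreases.
Its least upper bound (not attained) is μ(1−μ) = 0.834·0.166 = 0.138.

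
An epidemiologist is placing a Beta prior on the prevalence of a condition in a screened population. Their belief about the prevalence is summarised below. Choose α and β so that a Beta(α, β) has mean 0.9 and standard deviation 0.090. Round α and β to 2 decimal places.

α = 9.10, β = 1.01

First σ² = 0.008100. Setting α = μn, β = (1−μ)n with n = α+β,
μ(1−μ)/(n+1) = 0.008100 ⇒ n+1 = 0.09/0.008100 = 11.1111 ⇒ n = 10.1111.
Hence α = 0.9×10.1111 = 9.10, β = 0.1×10.1111 = 1.01.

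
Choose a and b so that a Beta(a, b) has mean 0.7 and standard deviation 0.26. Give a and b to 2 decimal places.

a = 1.47, b = 0.63

First σ² = 0.0676. Setting a = μn, b = (1−μ)n with n = a+b,
μ(1−μ)/(n+1) = 0.0676 ⇒ n+1 = 0.21/0.0676 = 3.1065 ⇒ n = 2.1065.
Hence a = 0.7×2.1065 = 1.47, b = 0.3×2.1065 = 0.63.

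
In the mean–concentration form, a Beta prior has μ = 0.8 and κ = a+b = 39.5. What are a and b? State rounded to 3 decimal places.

a = 31.600, b = 7.900

a = μκ = 0.8×39.5 = 31.600 and b = (1−μ)κ = 0.2×39.5 = 7.900.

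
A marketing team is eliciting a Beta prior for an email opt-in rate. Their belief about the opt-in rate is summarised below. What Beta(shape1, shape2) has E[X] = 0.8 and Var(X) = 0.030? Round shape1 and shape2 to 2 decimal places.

Let s = shape1+shape2. The Beta variance is μ(1−μ)/(s+1).
So s+1 = μ(1−μ)/σ² = (0.8×0.2)/0.030 = 0.16/0.030 = 5.3333, giving s = 4.3333.
Then shape1 = μs = 0.8×4.3333 = 3.47 and shape2 = (1−μ)s = 0.2×4.3333 = 0.87.

shape1 = 3.47, shape2 = 0.87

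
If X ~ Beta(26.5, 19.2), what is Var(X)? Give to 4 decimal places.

0.0052

Var = αβ/[(α+β)²(α+β+1)] = (26.5×19.2)/(45.7²×46.7) = 508.80/97532.483 = 0.0052.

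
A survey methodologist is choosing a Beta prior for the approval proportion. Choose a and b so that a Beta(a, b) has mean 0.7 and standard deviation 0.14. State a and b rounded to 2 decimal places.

a = 6.80, b = 2.91

Variance = 0.14² = 0.0196. The moment-matching identity a+b = μ(1−μ)/Var − 1 gives
a+b = 0.21/0.0196 − 1 = 9.7143, so a = μ·9.7143 = 6.80 and b = (1−μ)·9.7143 = 2.91.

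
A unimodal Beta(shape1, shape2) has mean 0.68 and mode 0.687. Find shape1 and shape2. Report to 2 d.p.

shape1 = 36.33, shape2 = 17.10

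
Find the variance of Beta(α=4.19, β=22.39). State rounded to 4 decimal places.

0.0048

α+β = 26.58 and αβ = 93.8141, so Var = αβ/[(α+β)²(α+β+1)] = 93.8141/19485.170712 = 0.0048.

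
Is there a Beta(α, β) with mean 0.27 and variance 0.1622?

For any Beta, Var(X) < E[X]·(1−E[X]).
Here μ(1−μ) = 0.27×0.73 = 0.1971, and 0.1622 < 0.1971.

Yes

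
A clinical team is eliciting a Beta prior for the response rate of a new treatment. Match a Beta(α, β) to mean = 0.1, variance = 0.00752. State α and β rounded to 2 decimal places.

α = 1.10, β = 9.87

By moment matching, α+β = μ(1−μ)/σ² − 1 = (0.1·0.9)/0.00752 − 1 = 11.9681 − 1 = 10.9681.
Since α/(α+β) = μ, α = 0.1·10.9681 = 1.10 and β = 0.9·10.9681 = 9.87.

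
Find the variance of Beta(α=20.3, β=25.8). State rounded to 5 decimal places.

α+β = 46.1 and αβ = 523.74, so Var = αβ/[(α+β)²(α+β+1)] = 523.74/100097.391 = 0.00523.

0.00523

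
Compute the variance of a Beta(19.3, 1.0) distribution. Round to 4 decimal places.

0.0022

Var = αβ/[(α+β)²(α+β+1)] = (19.3×1.0)/(20.3²×21.3) = 19.30/8777.517 = 0.0022.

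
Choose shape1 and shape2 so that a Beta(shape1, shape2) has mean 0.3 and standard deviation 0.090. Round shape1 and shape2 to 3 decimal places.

shape1 = 7.478, shape2 = 17.448

First σ² = 0.008100. Setting shape1 = μn, shape2 = (1−μ)n with n = shape1+shape2,
μ(1−μ)/(n+1) = 0.008100 ⇒ n+1 = 0.21/0.008100 = 25.9259 ⇒ n = 24.9259.
Hence shape1 = 0.3×24.9259 = 7.478, shape2 = 0.7×24.9259 = 17.448.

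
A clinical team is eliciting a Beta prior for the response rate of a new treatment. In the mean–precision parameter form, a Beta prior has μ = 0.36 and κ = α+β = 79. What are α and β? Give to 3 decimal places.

α = 28.440, β = 50.560

Split κ in proportion μ : (1−μ): α = 0.36·79 = 28.440, β = 79 − 28.440 = 50.560.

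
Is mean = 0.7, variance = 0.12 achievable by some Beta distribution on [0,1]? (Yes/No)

A Beta with mean μ has variance μ(1−μ)/(α+β+1) < μ(1−μ).
Here μ(1−μ) = 0.7×0.3 = 0.21, and 0.12 < 0.21.

Yes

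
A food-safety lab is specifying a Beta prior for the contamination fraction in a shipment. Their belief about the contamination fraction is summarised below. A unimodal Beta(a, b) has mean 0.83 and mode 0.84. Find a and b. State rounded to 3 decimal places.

With s = a+b: μ = a/s and mode = (a−1)/(s−2). Eliminating a = μs,
μs − 1 = m(s−2) ⇒ s(μ−m) = 1−2m ⇒ s = -0.68/-0.01 = 68.0000.
So a = μs = 56.440, b = (1−μ)s = 11.560.

a = 56.440, b = 11.560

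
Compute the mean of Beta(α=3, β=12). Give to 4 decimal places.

E[X] = α/(α+β) = 3/15 = 0.2000.

0.2000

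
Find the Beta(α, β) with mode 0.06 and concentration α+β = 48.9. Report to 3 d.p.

For α,β>1 the mode is (α−1)/(α+β−2), so α = mode·(κ−2)+1 = 0.06×46.9+1 = 3.814.
And β = (1−mode)·(κ−2)+1 = 0.94×46.9+1 = 45.086.

α = 3.814, β = 45.086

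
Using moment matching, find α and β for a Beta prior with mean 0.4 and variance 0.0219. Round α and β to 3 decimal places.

Write ν = α+β; then α = μν and Var = μ(1−μ)/(ν+1).
ν = μ(1−μ)/Var − 1 = 0.24/0.0219 − 1 = 9.9589.
α = 0.4·9.9589 = 3.984, β = 0.6·9.9589 = 5.975.

α = 3.984, β = 5.975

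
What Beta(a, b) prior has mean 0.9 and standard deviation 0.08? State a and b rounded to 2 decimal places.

a = 11.76, b = 1.31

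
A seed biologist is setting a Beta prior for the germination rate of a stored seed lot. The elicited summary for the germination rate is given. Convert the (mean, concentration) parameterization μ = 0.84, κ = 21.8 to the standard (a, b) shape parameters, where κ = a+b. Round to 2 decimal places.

Split κ in proportion μ : (1−μ): a = 0.84·21.8 = 18.31, b = 21.8 − 18.31 = 3.49.

a = 18.31, b = 3.49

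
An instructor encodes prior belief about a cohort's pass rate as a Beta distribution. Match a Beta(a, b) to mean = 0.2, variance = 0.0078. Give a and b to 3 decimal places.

Write ν = a+b; then a = μν and Var = μ(1−μ)/(ν+1).
ν = μ(1−μ)/Var − 1 = 0.16/0.0078 − 1 = 19.5128.
a = 0.2·19.5128 = 3.903, b = 0.8·19.5128 = 15.610.

a = 3.903, b = 15.610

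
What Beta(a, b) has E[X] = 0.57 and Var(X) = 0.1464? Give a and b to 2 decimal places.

a = 0.38, b = 0.29

Let s = a+b. The Beta variance is μ(1−μ)/(s+1).
So s+1 = μ(1−μ)/σ² = (0.57×0.43)/0.1464 = 0.2451/0.1464 = 1.6742, giving s = 0.6742.
Then a = μs = 0.57×0.6742 = 0.38 and b = (1−μ)s = 0.43×0.6742 = 0.29.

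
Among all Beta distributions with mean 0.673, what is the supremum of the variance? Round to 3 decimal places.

0.220

For fixed mean μ the Beta variance is μ(1−μ)/(α+β+1), increasing as α+β decreases.
Its least upper bound (not attained) is μ(1−μ) = 0.673·0.327 = 0.220.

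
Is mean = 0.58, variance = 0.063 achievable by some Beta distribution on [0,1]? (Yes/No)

Yes

A Beta with mean μ has variance μ(1−μ)/(α+β+1) < μ(1−μ).
Here μ(1−μ) = 0.58×0.42 = 0.2436, and 0.063 < 0.2436.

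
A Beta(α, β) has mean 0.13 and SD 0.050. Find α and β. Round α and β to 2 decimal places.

α = 5.75, β = 38.49

Variance = 0.050² = 0.002500. The moment-matching identity α+β = μ(1−μ)/Var − 1 gives
α+β = 0.1131/0.002500 − 1 = 44.2400, so α = μ·44.2400 = 5.75 and β = (1−μ)·44.2400 = 38.49.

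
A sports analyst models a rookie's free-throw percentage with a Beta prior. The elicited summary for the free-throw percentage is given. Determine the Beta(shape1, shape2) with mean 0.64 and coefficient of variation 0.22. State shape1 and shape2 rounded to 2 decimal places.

Var = (CV·μ)² = (0.22×0.64)² = 0.019825.
shape1+shape2 = μ(1−μ)/Var − 1 = 0.2304/0.019825 − 1 = 10.6219.
Thus shape1 = 0.64·10.6219 = 6.80 and shape2 = 0.36·10.6219 = 3.82.

shape1 = 6.80, shape2 = 3.82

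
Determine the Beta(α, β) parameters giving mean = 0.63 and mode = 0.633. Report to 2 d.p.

α = 55.86, β = 32.81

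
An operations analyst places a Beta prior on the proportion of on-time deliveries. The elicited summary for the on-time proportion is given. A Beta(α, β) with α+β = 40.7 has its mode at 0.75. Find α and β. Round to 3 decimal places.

α = 30.025, β = 10.675

For α,β>1 the mode is (α−1)/(α+β−2), so α = mode·(κ−2)+1 = 0.75×38.7+1 = 30.025.
And β = (1−mode)·(κ−2)+1 = 0.25×38.7+1 = 10.675.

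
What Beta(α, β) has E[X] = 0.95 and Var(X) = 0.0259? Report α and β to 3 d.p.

Let s = α+β. The Beta variance is μ(1−μ)/(s+1).
So s+1 = μ(1−μ)/σ² = (0.95×0.05)/0.0259 = 0.0475/0.0259 = 1.8340, giving s = 0.8340.
Then α = μs = 0.95×0.8340 = 0.792 and β = (1−μ)s = 0.05×0.8340 = 0.042.

α = 0.792, β = 0.042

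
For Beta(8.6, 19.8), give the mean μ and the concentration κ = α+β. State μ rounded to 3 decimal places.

κ = α+β = 8.6+19.8 = 28.4; μ = α/κ = 8.6/28.4 = 0.303.

μ = 0.303, κ = 28.4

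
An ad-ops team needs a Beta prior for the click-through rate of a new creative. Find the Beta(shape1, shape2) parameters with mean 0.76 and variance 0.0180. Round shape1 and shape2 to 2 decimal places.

By moment matching, shape1+shape2 = μ(1−μ)/σ² − 1 = (0.76·0.24)/0.0180 − 1 = 10.1333 − 1 = 9.1333.
Since shape1/(shape1+shape2) = μ, shape1 = 0.76·9.1333 = 6.94 and shape2 = 0.24·9.1333 = 2.19.

shape1 = 6.94, shape2 = 2.19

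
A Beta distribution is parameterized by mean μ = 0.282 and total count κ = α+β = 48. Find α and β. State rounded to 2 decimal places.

α = 13.54, β = 34.46

Split κ in proportion μ : (1−μ): α = 0.282·48 = 13.54, β = 48 − 13.54 = 34.46.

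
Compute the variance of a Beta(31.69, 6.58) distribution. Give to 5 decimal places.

0.00363

α+β = 38.27 and αβ = 208.5202, so Var = αβ/[(α+β)²(α+β+1)] = 208.5202/57514.563183 = 0.00363.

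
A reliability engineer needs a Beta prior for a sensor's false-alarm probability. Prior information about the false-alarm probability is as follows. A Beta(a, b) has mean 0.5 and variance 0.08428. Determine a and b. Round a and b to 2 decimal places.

a = 0.98, b = 0.98

By moment matching, a+b = μ(1−μ)/σ² − 1 = (0.5·0.5)/0.08428 − 1 = 2.9663 − 1 = 1.9663.
Since a/(a+b) = μ, a = 0.5·1.9663 = 0.98 and b = 0.5·1.9663 = 0.98.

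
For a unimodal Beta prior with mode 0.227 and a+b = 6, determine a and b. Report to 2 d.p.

Mode = (a−1)/(κ−2) with κ = a+b, so a−1 = 0.227·4 = 0.91.
a = 1.91; b = κ − a = 4.09.

a = 1.91, b = 4.09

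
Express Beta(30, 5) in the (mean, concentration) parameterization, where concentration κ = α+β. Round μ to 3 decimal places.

μ = 0.857, κ = 35

κ = α+β = 30+5 = 35; μ = α/κ = 30/35 = 0.857.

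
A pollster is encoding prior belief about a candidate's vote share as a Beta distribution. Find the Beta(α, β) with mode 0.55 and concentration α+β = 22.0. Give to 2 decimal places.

Since the density peak of Beta(α,β) is at (α−1)/(α+β−2),
α = 1 + 0.55(22.0−2) = 12.00 and β = 22.0 − 12.00 = 10.00.

α = 12.00, β = 10.00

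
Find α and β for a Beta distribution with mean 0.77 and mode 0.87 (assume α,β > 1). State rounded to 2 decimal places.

Let s = α+β. Mean gives α = μs = 0.77s; mode gives (α−1)/(s−2) = 0.87.
Substituting: 0.77s − 1 = 0.87(s−2) = 0.87s − 1.74, so -0.10s = -0.74 and s = 7.4000.
Then α = 0.77×7.4000 = 5.70 and β = s−α = 1.70.

α = 5.70, β = 1.70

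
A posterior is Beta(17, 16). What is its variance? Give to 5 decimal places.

α+β = 33 and αβ = 272, so Var = αβ/[(α+β)²(α+β+1)] = 272/37026 = 0.00735.

0.00735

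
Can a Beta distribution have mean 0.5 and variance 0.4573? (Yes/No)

No

For any Beta, Var(X) < E[X]·(1−E[X]).
Here μ(1−μ) = 0.5×0.5 = 0.25, and 0.4573 ≥ 0.25.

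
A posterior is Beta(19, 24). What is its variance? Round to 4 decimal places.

α+β = 43 and αβ = 456, so Var = αβ/[(α+β)²(α+β+1)] = 456/81356 = 0.0056.

0.0056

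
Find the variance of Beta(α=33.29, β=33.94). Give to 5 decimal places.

0.00366

μ = 33.29/67.23 = 0.495166; Var = μ(1−μ)/(α+β+1) = 0.2499766/68.23 = 0.00366.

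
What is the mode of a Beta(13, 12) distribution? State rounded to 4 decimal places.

0.5217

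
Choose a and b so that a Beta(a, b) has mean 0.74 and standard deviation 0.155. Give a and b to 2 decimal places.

Variance = 0.155² = 0.024025. The moment-matching identity a+b = μ(1−μ)/Var − 1 gives
a+b = 0.1924/0.024025 − 1 = 7.0083, so a = μ·7.0083 = 5.19 and b = (1−μ)·7.0083 = 1.82.

a = 5.19, b = 1.82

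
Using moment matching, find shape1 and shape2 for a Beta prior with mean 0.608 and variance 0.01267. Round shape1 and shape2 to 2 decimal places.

shape1 = 10.83, shape2 = 6.98

Let s = shape1+shape2. The Beta variance is μ(1−μ)/(s+1).
So s+1 = μ(1−μ)/σ² = (0.608×0.392)/0.01267 = 0.238336/0.01267 = 18.8110, giving s = 17.8110.
Then shape1 = μs = 0.608×17.8110 = 10.83 and shape2 = (1−μ)s = 0.392×17.8110 = 6.98.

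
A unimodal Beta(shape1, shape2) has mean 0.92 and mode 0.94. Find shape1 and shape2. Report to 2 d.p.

Let s = shape1+shape2. Mean gives shape1 = μs = 0.92s; mode gives (shape1−1)/(s−2) = 0.94.
Substituting: 0.92s − 1 = 0.94(s−2) = 0.94s − 1.88, so -0.02s = -0.88 and s = 44.0000.
Then shape1 = 0.92×44.0000 = 40.48 and shape2 = s−shape1 = 3.52.

shape1 = 40.48, shape2 = 3.52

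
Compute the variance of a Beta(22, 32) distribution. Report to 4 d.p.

0.0044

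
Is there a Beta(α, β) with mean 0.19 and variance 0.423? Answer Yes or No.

A Beta with mean μ has variance μ(1−μ)/(α+β+1) < μ(1−μ).
Here μ(1−μ) = 0.19×0.81 = 0.1539, and 0.423 ≥ 0.1539.

No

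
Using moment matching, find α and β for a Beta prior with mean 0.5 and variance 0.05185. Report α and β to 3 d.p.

Let s = α+β. The Beta variance is μ(1−μ)/(s+1).
So s+1 = μ(1−μ)/σ² = (0.5×0.5)/0.05185 = 0.25/0.05185 = 4.8216, giving s = 3.8216.
Then α = μs = 0.5×3.8216 = 1.911 and β = (1−μ)s = 0.5×3.8216 = 1.911.

α = 1.911, β = 1.911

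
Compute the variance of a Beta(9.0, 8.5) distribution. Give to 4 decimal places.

μ = 9.0/17.5 = 0.514286; Var = μ(1−μ)/(α+β+1) = 0.2497959/18.5 = 0.0135.

0.0135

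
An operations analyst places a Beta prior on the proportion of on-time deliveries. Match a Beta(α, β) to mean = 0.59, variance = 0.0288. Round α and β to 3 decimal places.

By moment matching, α+β = μ(1−μ)/σ² − 1 = (0.59·0.41)/0.0288 − 1 = 8.3993 − 1 = 7.3993.
Since α/(α+β) = μ, α = 0.59·7.3993 = 4.366 and β = 0.41·7.3993 = 3.034.

α = 4.366, β = 3.034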